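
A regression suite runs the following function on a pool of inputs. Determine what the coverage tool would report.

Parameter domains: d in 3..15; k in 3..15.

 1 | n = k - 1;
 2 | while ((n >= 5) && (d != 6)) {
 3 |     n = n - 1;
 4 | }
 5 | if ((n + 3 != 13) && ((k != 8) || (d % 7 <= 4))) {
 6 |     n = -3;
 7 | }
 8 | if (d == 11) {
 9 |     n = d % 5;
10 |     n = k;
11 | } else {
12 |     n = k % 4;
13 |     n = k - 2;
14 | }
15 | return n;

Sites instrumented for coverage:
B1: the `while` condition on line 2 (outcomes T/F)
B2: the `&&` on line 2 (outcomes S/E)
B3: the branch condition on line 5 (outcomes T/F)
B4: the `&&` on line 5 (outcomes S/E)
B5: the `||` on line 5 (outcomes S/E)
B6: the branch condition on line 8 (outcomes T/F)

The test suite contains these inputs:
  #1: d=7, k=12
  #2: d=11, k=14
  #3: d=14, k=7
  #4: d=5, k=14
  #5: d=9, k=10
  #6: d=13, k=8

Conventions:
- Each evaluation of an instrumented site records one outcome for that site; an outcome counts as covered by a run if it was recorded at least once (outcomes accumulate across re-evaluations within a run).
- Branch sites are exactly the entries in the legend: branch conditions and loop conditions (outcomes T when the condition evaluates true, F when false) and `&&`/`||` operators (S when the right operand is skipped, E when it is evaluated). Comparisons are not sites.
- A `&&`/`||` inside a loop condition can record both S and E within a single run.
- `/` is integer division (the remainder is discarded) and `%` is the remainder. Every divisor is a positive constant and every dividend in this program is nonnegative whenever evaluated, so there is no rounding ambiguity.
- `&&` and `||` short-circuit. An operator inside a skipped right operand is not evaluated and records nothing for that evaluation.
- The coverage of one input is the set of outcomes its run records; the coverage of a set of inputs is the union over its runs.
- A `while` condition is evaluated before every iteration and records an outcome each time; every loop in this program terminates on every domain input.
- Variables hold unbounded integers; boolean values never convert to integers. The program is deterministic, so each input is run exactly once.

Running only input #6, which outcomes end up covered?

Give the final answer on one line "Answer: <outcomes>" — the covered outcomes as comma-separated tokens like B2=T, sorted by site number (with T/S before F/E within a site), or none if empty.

Running input #6 (d=13, k=8), event by event:
  B2->E, B1->T, B2->E, B1->T, B2->E, B1->T, B2->S, B1->F, B4->E, B5->E
  B3->F, B6->F
deduplicating events, the covered set is: B1=T, B1=F, B2=S, B2=E, B3=F, B4=E, B5=E, B6=F

Answer: B1=T, B1=F, B2=S, B2=E, B3=F, B4=E, B5=E, B6=F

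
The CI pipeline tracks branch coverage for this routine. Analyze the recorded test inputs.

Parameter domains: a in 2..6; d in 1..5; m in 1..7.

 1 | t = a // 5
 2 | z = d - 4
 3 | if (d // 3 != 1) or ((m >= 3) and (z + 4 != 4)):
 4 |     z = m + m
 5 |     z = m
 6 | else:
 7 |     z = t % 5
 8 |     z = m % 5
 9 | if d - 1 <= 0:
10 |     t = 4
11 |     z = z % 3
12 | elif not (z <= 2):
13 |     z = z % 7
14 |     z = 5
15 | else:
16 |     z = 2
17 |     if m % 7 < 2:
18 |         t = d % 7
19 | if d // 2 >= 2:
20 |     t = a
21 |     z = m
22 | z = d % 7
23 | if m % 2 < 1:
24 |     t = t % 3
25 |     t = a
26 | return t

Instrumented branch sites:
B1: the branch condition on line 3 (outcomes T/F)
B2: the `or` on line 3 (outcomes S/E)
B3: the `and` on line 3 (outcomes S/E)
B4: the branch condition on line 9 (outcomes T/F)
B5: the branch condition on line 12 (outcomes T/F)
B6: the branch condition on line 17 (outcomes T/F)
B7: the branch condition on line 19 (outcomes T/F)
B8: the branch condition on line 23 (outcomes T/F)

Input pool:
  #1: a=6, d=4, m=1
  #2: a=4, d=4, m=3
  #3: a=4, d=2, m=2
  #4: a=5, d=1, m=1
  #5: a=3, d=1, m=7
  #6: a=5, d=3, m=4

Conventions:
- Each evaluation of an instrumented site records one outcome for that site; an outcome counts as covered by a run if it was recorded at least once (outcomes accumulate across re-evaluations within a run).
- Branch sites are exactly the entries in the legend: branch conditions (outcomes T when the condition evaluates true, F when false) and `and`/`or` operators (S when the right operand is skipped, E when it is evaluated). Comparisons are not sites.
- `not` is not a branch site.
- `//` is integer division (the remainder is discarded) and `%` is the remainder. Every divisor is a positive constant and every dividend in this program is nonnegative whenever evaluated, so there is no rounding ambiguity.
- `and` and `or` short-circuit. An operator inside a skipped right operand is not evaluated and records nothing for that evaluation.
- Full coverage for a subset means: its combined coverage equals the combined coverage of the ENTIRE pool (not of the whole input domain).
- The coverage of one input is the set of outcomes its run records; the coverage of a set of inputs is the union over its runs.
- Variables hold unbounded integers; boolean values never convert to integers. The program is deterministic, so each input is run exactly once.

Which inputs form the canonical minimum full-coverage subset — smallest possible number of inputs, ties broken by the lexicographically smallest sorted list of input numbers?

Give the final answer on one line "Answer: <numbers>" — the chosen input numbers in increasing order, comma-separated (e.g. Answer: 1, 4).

run #1 (a=6, d=4, m=1) records B1=F, B2=E, B3=S, B4=F, B5=F, B6=T, B7=T, B8=F
run #2 (a=4, d=4, m=3) records B1=F, B2=E, B3=E, B4=F, B5=T, B7=T, B8=F
run #3 (a=4, d=2, m=2) records B1=T, B2=S, B4=F, B5=F, B6=F, B7=F, B8=T
run #4 (a=5, d=1, m=1) records B1=T, B2=S, B4=T, B7=F, B8=F
run #5 (a=3, d=1, m=7) records B1=T, B2=S, B4=T, B7=F, B8=F
run #6 (a=5, d=3, m=4) records B1=T, B2=E, B3=E, B4=F, B5=T, B7=F, B8=T
pool-wide coverage (16 outcomes): B1=T, B1=F, B2=S, B2=E, B3=S, B3=E, B4=T, B4=F, B5=T, B5=F, B6=T, B6=F, B7=T, B7=F, B8=T, B8=F
size 1 is not enough: best union over all size-1 subsets is 8/16
size 2 is not enough: best union over all size-2 subsets is 13/16
size 3 is not enough: best union over all size-3 subsets is 15/16
size 4: inputs {1, 2, 3, 4} cover all 16 outcomes, and no lexicographically smaller subset of this size does

Answer: 1, 2, 3, 4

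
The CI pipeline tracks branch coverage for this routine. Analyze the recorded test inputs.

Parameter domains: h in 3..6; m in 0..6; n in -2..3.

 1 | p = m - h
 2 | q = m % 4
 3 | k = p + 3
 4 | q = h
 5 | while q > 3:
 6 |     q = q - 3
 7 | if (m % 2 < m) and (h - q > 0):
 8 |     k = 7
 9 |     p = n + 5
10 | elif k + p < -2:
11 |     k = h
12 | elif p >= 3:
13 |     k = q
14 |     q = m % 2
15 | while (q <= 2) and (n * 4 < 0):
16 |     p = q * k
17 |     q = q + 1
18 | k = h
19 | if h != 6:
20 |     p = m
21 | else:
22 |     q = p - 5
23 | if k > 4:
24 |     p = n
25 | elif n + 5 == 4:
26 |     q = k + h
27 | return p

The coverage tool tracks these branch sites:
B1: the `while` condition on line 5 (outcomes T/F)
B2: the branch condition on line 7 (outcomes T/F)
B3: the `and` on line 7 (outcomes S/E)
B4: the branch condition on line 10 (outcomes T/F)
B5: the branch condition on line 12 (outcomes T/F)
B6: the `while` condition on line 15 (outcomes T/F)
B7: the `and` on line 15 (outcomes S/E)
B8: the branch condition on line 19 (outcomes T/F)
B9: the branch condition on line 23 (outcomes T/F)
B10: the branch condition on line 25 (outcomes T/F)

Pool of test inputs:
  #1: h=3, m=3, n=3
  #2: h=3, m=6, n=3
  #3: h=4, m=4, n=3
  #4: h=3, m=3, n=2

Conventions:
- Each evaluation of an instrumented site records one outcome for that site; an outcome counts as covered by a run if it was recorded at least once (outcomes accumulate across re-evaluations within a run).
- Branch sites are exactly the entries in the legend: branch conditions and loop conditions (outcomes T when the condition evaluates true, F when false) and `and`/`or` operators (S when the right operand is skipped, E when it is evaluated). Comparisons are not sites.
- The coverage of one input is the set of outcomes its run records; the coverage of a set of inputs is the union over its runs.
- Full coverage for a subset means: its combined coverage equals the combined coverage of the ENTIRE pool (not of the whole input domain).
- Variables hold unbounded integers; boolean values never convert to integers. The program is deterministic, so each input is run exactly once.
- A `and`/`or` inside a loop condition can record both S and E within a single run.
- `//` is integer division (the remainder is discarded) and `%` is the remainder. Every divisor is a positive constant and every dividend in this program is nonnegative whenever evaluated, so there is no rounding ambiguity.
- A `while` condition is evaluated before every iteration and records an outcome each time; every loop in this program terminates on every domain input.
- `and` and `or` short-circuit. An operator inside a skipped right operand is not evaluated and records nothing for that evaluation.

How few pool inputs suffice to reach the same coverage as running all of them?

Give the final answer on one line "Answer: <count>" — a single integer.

input #1, h=3, m=3, n=3: outcomes B1=F, B2=F, B3=E, B4=F, B5=F, B6=F, B7=S, B8=T, B9=F, B10=F
input #2, h=3, m=6, n=3: outcomes B1=F, B2=F, B3=E, B4=F, B5=T, B6=F, B7=E, B8=T, B9=F, B10=F
input #3, h=4, m=4, n=3: outcomes B1=T, B1=F, B2=T, B3=E, B6=F, B7=E, B8=T, B9=F, B10=F
input #4, h=3, m=3, n=2: outcomes B1=F, B2=F, B3=E, B4=F, B5=F, B6=F, B7=S, B8=T, B9=F, B10=F
together the pool reaches 14 outcomes: B1=T, B1=F, B2=T, B2=F, B3=E, B4=F, B5=T, B5=F, B6=F, B7=S, B7=E, B8=T, B9=F, B10=F
size 1 is not enough: best union over all size-1 subsets is 10/14
size 2 is not enough: best union over all size-2 subsets is 13/14
at size 3, {1, 2, 3} reaches all 14 outcomes; every lexicographically earlier size-3 subset fails

Answer: 3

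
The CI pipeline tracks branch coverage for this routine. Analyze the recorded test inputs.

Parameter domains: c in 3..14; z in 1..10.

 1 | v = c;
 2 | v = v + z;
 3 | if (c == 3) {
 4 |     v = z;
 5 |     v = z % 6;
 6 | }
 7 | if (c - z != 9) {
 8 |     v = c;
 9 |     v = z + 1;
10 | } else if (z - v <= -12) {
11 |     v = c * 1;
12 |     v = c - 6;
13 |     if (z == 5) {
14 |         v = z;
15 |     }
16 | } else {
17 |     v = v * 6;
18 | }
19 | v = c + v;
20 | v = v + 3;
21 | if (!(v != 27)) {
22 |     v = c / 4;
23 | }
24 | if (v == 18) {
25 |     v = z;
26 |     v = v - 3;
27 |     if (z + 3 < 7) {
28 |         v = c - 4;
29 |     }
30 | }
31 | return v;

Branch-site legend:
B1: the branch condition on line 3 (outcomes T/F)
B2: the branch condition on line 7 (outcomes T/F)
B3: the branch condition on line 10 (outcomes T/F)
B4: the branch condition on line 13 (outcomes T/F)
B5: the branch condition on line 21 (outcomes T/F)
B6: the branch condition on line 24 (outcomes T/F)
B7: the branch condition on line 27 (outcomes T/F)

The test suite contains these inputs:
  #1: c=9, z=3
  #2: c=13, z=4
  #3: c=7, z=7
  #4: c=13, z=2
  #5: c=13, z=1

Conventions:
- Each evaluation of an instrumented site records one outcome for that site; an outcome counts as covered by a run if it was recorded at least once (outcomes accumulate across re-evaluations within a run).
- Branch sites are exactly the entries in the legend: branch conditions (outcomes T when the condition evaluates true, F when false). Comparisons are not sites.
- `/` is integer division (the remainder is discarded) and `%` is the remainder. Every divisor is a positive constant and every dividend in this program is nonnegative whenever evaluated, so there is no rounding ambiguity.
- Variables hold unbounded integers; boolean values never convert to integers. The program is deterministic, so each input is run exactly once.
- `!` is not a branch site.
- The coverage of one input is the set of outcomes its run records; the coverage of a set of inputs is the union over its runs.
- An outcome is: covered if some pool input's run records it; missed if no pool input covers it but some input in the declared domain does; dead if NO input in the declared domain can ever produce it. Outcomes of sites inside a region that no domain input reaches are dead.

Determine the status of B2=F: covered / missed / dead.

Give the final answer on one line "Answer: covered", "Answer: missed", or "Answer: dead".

B2=F is recorded by pool input(s) 2 -> covered

Answer: covered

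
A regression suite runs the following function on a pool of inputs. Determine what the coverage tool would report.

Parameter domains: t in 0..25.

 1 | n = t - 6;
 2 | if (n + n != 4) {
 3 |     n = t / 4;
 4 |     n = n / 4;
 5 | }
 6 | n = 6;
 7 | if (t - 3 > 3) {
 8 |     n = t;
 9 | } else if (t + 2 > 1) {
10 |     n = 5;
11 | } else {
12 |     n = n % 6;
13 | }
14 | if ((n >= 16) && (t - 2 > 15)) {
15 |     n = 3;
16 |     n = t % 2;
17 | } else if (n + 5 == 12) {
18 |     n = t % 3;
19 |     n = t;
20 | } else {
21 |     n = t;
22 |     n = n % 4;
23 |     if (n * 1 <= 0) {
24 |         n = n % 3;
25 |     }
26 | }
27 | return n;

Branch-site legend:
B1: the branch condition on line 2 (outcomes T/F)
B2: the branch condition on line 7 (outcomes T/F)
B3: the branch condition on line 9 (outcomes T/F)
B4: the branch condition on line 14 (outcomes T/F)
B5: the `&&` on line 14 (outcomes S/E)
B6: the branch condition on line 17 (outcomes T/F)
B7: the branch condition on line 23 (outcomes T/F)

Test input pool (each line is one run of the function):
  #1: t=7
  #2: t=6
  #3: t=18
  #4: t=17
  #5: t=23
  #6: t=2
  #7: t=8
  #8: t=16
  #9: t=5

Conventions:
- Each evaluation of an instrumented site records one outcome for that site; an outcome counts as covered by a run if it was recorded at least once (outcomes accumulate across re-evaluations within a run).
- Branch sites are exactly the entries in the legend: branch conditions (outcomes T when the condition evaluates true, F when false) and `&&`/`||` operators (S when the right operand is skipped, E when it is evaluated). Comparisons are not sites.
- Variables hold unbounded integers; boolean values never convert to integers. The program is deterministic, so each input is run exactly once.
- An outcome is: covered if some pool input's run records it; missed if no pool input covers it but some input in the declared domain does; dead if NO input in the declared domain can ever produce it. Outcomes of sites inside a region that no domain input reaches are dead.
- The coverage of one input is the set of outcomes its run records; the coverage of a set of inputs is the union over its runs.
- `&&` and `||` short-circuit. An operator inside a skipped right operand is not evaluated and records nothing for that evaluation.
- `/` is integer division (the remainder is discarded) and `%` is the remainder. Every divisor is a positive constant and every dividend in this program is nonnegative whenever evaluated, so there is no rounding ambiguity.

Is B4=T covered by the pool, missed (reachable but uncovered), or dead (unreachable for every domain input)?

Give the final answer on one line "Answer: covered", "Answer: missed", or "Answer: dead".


B4=T is recorded by pool input(s) 3, 5 -> covered
Answer: covered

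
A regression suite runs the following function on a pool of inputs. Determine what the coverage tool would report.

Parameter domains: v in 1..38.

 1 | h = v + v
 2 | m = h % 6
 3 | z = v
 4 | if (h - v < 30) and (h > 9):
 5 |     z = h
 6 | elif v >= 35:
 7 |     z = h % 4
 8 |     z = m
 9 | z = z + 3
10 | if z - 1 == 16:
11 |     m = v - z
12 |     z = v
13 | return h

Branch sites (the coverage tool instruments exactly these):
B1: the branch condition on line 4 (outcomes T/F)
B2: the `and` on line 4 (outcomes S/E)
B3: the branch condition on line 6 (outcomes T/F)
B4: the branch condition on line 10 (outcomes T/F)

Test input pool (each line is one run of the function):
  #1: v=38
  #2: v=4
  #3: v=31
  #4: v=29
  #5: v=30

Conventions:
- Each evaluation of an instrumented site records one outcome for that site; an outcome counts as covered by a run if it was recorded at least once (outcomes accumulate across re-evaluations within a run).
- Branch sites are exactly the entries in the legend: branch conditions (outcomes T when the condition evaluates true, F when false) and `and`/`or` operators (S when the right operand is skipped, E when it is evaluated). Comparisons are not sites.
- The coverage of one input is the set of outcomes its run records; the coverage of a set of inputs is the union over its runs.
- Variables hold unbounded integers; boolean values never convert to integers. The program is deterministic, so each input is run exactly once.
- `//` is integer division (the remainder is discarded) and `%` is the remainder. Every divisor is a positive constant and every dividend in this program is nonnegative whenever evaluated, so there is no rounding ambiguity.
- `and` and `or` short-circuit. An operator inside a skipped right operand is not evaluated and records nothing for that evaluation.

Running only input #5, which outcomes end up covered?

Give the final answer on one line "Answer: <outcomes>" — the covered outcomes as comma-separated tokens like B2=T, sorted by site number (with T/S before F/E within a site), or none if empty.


Event log for input #5 (v=30):
  B2->S, B1->F, B3->F, B4->F
deduplicating events, the covered set is: B1=F, B2=S, B3=F, B4=F
Answer: B1=F, B2=S, B3=F, B4=F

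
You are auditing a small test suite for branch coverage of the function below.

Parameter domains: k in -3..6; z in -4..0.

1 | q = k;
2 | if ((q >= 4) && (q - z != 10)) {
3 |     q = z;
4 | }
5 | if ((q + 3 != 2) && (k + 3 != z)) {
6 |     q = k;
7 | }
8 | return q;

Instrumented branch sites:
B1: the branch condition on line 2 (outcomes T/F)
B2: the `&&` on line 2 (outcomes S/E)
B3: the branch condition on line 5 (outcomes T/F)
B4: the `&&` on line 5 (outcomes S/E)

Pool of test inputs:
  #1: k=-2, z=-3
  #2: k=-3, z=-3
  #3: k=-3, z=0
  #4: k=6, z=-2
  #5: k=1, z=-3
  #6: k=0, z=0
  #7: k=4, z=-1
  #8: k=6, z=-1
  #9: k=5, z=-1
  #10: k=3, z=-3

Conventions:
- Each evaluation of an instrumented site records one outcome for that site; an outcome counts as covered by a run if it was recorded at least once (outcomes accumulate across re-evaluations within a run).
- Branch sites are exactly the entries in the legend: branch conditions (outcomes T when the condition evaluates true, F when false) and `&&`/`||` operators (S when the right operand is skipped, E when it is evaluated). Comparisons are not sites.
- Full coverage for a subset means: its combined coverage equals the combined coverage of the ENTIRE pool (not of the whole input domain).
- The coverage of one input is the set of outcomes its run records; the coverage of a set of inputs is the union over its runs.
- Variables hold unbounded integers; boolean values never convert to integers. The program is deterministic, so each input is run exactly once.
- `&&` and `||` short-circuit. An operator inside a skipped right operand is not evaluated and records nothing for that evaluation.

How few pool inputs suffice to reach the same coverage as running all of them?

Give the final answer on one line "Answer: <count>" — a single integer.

run #1 (k=-2, z=-3) runs B2->S, B1->F, B4->E, B3->T; records B1=F, B2=S, B3=T, B4=E
run #2 (k=-3, z=-3) runs B2->S, B1->F, B4->E, B3->T; records B1=F, B2=S, B3=T, B4=E
run #3 (k=-3, z=0) runs B2->S, B1->F, B4->E, B3->F; records B1=F, B2=S, B3=F, B4=E
run #4 (k=6, z=-2) runs B2->E, B1->T, B4->E, B3->T; records B1=T, B2=E, B3=T, B4=E
run #5 (k=1, z=-3) runs B2->S, B1->F, B4->E, B3->T; records B1=F, B2=S, B3=T, B4=E
run #6 (k=0, z=0) runs B2->S, B1->F, B4->E, B3->T; records B1=F, B2=S, B3=T, B4=E
run #7 (k=4, z=-1) runs B2->E, B1->T, B4->S, B3->F; records B1=T, B2=E, B3=F, B4=S
run #8 (k=6, z=-1) runs B2->E, B1->T, B4->S, B3->F; records B1=T, B2=E, B3=F, B4=S
run #9 (k=5, z=-1) runs B2->E, B1->T, B4->S, B3->F; records B1=T, B2=E, B3=F, B4=S
run #10 (k=3, z=-3) runs B2->S, B1->F, B4->E, B3->T; records B1=F, B2=S, B3=T, B4=E
pool-wide coverage (8 outcomes): B1=T, B1=F, B2=S, B2=E, B3=T, B3=F, B4=S, B4=E
size 1 is not enough: best union over all size-1 subsets is 4/8
size 2: inputs {1, 7} cover all 8 outcomes, and no lexicographically smaller subset of this size does

Answer: 2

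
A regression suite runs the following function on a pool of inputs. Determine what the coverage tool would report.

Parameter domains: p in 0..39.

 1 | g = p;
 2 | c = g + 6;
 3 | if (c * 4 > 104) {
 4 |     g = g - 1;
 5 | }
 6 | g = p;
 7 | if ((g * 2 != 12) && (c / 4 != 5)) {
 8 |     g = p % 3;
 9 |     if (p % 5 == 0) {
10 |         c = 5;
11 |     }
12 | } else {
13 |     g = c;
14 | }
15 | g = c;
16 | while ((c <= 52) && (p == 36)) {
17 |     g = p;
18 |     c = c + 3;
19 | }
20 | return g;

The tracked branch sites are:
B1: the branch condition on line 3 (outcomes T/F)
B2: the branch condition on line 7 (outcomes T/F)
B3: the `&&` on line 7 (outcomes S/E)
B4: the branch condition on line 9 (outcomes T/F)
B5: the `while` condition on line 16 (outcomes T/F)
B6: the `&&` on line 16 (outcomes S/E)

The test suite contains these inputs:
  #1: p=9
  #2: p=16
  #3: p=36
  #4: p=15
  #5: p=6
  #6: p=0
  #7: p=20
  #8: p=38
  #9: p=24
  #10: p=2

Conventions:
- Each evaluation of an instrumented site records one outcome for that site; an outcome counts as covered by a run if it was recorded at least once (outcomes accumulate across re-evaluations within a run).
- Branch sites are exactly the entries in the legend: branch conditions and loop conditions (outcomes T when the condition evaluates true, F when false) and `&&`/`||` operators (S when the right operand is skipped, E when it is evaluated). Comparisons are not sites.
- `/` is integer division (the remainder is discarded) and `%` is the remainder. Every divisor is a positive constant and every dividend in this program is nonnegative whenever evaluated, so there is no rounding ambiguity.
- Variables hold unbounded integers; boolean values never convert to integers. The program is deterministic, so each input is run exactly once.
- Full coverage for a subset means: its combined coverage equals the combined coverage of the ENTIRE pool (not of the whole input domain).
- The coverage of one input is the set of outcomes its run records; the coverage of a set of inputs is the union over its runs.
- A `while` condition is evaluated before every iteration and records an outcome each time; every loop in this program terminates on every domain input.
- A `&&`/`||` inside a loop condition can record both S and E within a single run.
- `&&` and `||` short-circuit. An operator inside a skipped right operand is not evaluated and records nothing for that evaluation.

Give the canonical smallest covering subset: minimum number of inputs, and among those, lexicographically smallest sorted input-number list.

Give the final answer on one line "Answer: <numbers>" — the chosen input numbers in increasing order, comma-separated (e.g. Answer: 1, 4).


run #1 (p=9) runs B1->F, B3->E, B2->T, B4->F, B6->E, B5->F; records B1=F, B2=T, B3=E, B4=F, B5=F, B6=E
run #2 (p=16) runs B1->F, B3->E, B2->F, B6->E, B5->F; records B1=F, B2=F, B3=E, B5=F, B6=E
run #3 (p=36) runs B1->T, B3->E, B2->T, B4->F, B6->E, B5->T, B6->E, B5->T, B6->E, B5->T, B6->E, B5->T, B6->S, B5->F; records B1=T, B2=T, B3=E, B4=F, B5=T, B5=F, B6=S, B6=E
run #4 (p=15) runs B1->F, B3->E, B2->F, B6->E, B5->F; records B1=F, B2=F, B3=E, B5=F, B6=E
run #5 (p=6) runs B1->F, B3->S, B2->F, B6->E, B5->F; records B1=F, B2=F, B3=S, B5=F, B6=E
run #6 (p=0) runs B1->F, B3->E, B2->T, B4->T, B6->E, B5->F; records B1=F, B2=T, B3=E, B4=T, B5=F, B6=E
run #7 (p=20) runs B1->F, B3->E, B2->T, B4->T, B6->E, B5->F; records B1=F, B2=T, B3=E, B4=T, B5=F, B6=E
run #8 (p=38) runs B1->T, B3->E, B2->T, B4->F, B6->E, B5->F; records B1=T, B2=T, B3=E, B4=F, B5=F, B6=E
run #9 (p=24) runs B1->T, B3->E, B2->T, B4->F, B6->E, B5->F; records B1=T, B2=T, B3=E, B4=F, B5=F, B6=E
run #10 (p=2) runs B1->F, B3->E, B2->T, B4->F, B6->E, B5->F; records B1=F, B2=T, B3=E, B4=F, B5=F, B6=E
union over all inputs: B1=T, B1=F, B2=T, B2=F, B3=S, B3=E, B4=T, B4=F, B5=T, B5=F, B6=S, B6=E (12 outcomes)
checked all size-1 subsets: none covers 12 outcomes (max 8/12)
checked all size-2 subsets: none covers 12 outcomes (max 11/12)
inputs {3, 5, 6} (size 3) cover everything; no size-3 subset with a lexicographically smaller index list covers all 12
Answer: 3, 5, 6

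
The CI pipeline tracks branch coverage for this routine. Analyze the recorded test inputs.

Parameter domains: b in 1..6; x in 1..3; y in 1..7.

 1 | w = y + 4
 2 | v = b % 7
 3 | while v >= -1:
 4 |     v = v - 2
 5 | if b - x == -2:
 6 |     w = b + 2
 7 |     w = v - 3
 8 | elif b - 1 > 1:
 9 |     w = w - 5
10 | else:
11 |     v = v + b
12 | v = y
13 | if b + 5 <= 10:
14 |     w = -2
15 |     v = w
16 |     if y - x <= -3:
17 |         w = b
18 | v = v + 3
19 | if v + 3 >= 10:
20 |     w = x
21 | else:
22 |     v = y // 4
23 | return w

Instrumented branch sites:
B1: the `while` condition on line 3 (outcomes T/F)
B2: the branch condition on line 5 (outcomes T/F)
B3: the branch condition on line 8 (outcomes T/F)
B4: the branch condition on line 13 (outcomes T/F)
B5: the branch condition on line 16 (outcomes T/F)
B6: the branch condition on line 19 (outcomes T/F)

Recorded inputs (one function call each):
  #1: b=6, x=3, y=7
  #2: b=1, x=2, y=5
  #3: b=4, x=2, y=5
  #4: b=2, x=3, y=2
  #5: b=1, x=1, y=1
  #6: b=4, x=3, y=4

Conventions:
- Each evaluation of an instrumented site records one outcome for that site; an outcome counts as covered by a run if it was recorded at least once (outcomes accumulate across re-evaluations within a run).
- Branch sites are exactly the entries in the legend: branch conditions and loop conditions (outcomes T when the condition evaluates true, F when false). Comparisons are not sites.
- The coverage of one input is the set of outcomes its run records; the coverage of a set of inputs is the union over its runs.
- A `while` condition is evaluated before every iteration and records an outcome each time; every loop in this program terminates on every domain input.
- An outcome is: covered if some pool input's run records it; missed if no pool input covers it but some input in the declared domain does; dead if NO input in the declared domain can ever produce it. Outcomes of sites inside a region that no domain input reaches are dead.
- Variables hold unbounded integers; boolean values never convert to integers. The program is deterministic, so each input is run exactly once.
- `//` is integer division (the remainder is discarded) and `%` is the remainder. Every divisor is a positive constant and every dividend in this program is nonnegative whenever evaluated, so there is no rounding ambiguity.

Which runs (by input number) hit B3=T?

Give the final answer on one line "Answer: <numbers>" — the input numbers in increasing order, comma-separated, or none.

input #1 (b=6, x=3, y=7): produces B3=T
input #2 (b=1, x=2, y=5): does not produce B3=T
input #3 (b=4, x=2, y=5): produces B3=T
input #4 (b=2, x=3, y=2): does not produce B3=T
input #5 (b=1, x=1, y=1): does not produce B3=T
input #6 (b=4, x=3, y=4): produces B3=T

Answer: 1, 3, 6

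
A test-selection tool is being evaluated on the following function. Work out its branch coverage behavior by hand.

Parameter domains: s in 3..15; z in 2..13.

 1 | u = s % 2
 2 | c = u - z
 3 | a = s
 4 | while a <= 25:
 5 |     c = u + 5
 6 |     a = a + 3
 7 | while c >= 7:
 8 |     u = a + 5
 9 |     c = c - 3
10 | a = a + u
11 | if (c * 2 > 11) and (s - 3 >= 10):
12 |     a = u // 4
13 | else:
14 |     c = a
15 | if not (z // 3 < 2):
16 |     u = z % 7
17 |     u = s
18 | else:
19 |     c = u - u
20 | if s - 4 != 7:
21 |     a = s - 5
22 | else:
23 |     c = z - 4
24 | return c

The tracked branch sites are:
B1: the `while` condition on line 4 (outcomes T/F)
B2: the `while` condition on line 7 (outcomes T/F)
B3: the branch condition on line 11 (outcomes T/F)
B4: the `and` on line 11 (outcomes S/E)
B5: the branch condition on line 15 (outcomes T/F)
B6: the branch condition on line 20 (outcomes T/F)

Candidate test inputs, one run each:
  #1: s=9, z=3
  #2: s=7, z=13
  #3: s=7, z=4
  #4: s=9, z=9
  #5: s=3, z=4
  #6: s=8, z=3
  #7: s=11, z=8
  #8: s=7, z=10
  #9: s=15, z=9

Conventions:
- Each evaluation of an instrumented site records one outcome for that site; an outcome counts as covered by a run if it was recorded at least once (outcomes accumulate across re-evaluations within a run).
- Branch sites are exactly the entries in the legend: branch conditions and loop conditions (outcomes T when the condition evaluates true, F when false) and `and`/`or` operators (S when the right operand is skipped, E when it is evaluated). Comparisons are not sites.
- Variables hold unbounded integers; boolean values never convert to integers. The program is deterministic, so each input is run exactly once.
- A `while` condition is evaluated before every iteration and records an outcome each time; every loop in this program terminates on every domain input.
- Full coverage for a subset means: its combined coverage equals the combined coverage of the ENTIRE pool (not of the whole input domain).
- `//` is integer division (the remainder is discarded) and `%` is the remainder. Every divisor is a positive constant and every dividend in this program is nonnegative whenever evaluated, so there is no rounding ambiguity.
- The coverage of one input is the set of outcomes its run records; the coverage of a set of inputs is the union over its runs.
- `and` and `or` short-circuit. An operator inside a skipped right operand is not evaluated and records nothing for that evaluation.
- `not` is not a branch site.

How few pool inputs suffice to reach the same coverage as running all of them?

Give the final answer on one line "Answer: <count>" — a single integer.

#1 (s=9, z=3) -> B1->T, B1->T, B1->T, B1->T, B1->T, B1->T, B1->F, B2->F, B4->E, B3->F, B5->F, B6->T; covered: B1=T, B1=F, B2=F, B3=F, B4=E, B5=F, B6=T
#2 (s=7, z=13) -> B1->T, B1->T, B1->T, B1->T, B1->T, B1->T, B1->T, B1->F, B2->F, B4->E, B3->F, B5->T, B6->T; covered: B1=T, B1=F, B2=F, B3=F, B4=E, B5=T, B6=T
#3 (s=7, z=4) -> B1->T, B1->T, B1->T, B1->T, B1->T, B1->T, B1->T, B1->F, B2->F, B4->E, B3->F, B5->F, B6->T; covered: B1=T, B1=F, B2=F, B3=F, B4=E, B5=F, B6=T
#4 (s=9, z=9) -> B1->T, B1->T, B1->T, B1->T, B1->T, B1->T, B1->F, B2->F, B4->E, B3->F, B5->T, B6->T; covered: B1=T, B1=F, B2=F, B3=F, B4=E, B5=T, B6=T
#5 (s=3, z=4) -> B1->T, B1->T, B1->T, B1->T, B1->T, B1->T, B1->T, B1->T, B1->F, B2->F, B4->E, B3->F, B5->F, B6->T; covered: B1=T, B1=F, B2=F, B3=F, B4=E, B5=F, B6=T
#6 (s=8, z=3) -> B1->T, B1->T, B1->T, B1->T, B1->T, B1->T, B1->F, B2->F, B4->S, B3->F, B5->F, B6->T; covered: B1=T, B1=F, B2=F, B3=F, B4=S, B5=F, B6=T
#7 (s=11, z=8) -> B1->T, B1->T, B1->T, B1->T, B1->T, B1->F, B2->F, B4->E, B3->F, B5->T, B6->F; covered: B1=T, B1=F, B2=F, B3=F, B4=E, B5=T, B6=F
#8 (s=7, z=10) -> B1->T, B1->T, B1->T, B1->T, B1->T, B1->T, B1->T, B1->F, B2->F, B4->E, B3->F, B5->T, B6->T; covered: B1=T, B1=F, B2=F, B3=F, B4=E, B5=T, B6=T
#9 (s=15, z=9) -> B1->T, B1->T, B1->T, B1->T, B1->F, B2->F, B4->E, B3->T, B5->T, B6->T; covered: B1=T, B1=F, B2=F, B3=T, B4=E, B5=T, B6=T
pool-wide coverage (11 outcomes): B1=T, B1=F, B2=F, B3=T, B3=F, B4=S, B4=E, B5=T, B5=F, B6=T, B6=F
no size-1 subset reaches all 11 outcomes (best union: 7/11)
no size-2 subset reaches all 11 outcomes (best union: 10/11)
inputs {6, 7, 9} (size 3) cover everything; no size-3 subset with a lexicographically smaller index list covers all 11

Answer: 3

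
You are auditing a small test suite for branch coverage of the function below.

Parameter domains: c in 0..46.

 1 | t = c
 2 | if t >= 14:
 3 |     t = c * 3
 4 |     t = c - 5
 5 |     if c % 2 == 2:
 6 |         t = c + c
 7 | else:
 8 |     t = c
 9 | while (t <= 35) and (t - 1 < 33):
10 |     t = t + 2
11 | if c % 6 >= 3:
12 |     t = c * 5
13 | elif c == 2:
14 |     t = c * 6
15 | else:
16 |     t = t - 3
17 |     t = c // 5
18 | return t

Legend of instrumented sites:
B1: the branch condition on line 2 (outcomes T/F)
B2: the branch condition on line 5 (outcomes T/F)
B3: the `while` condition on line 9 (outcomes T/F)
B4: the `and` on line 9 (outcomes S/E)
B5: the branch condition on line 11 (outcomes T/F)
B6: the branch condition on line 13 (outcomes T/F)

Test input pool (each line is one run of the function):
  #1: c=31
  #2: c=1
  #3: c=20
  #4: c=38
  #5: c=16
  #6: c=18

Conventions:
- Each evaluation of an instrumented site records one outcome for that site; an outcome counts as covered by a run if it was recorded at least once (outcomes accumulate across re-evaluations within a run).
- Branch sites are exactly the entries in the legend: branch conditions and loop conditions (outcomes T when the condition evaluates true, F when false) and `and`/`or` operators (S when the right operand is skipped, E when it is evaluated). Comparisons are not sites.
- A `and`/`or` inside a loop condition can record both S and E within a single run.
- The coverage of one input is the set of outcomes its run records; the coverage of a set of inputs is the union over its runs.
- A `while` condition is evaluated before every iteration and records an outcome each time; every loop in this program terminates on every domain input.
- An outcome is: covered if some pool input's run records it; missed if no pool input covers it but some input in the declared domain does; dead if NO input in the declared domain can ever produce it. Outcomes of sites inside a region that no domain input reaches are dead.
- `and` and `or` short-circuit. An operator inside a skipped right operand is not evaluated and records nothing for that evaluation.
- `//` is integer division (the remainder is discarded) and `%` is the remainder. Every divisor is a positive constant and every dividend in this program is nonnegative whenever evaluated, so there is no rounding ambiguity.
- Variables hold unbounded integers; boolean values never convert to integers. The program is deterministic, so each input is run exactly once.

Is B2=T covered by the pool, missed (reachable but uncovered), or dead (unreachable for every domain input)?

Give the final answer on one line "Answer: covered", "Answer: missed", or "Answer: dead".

no pool input records B2=T
checking all 47 inputs in the declared domain: B2=T is never recorded -> dead

Answer: dead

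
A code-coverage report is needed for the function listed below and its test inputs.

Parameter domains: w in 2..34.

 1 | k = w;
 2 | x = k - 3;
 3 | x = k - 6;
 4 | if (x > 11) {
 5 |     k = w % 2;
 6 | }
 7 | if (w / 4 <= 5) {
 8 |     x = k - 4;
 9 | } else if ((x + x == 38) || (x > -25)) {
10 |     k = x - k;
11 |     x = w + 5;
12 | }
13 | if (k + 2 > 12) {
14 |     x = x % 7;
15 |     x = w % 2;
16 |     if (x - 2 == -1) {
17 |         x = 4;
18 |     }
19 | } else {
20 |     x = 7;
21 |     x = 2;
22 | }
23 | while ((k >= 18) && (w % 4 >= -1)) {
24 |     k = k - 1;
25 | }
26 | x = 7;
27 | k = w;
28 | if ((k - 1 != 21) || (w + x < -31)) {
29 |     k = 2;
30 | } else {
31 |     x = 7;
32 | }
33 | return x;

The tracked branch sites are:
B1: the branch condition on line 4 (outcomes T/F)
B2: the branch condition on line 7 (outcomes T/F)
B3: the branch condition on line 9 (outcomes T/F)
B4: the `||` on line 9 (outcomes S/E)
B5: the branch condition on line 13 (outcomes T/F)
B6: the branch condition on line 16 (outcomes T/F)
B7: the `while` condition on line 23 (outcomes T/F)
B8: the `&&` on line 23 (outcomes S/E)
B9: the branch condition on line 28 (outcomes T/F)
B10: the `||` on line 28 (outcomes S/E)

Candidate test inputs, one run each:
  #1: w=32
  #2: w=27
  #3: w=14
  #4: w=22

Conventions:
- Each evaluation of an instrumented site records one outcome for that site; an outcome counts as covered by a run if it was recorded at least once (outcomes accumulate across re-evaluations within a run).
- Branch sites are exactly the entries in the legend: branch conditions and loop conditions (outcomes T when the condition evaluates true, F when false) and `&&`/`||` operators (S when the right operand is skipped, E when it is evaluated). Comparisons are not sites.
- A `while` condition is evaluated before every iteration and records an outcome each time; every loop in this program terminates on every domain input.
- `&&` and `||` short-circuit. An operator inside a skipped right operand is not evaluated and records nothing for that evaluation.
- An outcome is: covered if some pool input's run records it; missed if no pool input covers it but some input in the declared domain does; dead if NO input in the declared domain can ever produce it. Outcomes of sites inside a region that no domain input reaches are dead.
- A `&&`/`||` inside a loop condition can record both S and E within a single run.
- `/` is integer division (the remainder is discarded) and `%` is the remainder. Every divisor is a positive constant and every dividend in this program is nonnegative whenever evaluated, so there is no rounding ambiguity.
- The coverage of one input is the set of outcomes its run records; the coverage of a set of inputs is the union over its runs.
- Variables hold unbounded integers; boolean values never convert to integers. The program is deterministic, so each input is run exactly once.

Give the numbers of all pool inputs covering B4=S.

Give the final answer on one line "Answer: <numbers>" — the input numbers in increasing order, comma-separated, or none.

input #1 (w=32): does not record B4=S
input #2 (w=27): does not record B4=S
input #3 (w=14): does not record B4=S
input #4 (w=22): does not record B4=S

Answer: none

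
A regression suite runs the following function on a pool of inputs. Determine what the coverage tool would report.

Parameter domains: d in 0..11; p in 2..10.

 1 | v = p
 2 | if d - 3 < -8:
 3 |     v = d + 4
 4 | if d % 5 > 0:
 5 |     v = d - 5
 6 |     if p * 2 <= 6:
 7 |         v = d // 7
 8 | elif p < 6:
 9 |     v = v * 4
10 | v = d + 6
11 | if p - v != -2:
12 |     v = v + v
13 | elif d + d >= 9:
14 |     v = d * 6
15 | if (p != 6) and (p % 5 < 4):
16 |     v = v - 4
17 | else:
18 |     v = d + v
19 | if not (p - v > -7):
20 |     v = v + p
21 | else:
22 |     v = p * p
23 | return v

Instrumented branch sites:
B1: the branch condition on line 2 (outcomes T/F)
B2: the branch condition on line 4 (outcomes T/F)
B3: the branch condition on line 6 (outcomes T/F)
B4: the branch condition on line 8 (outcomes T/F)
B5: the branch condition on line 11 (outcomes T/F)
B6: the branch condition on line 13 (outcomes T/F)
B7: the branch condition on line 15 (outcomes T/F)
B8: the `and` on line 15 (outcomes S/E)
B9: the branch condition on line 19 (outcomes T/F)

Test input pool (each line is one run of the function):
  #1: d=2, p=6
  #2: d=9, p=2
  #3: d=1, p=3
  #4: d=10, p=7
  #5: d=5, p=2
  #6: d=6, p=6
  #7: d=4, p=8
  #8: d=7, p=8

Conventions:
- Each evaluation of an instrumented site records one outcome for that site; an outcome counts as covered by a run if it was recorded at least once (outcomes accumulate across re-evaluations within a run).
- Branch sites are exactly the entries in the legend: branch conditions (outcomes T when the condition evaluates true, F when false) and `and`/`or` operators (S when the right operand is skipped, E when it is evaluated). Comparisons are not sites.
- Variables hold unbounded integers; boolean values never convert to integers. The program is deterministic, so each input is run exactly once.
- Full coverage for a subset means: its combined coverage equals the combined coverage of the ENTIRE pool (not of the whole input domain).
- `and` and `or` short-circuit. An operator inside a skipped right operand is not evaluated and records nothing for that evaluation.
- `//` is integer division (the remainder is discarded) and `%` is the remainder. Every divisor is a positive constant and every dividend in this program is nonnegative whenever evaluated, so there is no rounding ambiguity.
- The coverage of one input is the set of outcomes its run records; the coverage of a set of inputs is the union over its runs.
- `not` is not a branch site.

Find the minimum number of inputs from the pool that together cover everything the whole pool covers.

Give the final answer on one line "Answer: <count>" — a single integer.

run #1 (d=2, p=6) runs B1->F, B2->T, B3->F, B5->F, B6->F, B8->S, B7->F, B9->F; records B1=F, B2=T, B3=F, B5=F, B6=F, B7=F, B8=S, B9=F
run #2 (d=9, p=2) runs B1->F, B2->T, B3->T, B5->T, B8->E, B7->T, B9->T; records B1=F, B2=T, B3=T, B5=T, B7=T, B8=E, B9=T
run #3 (d=1, p=3) runs B1->F, B2->T, B3->T, B5->T, B8->E, B7->T, B9->T; records B1=F, B2=T, B3=T, B5=T, B7=T, B8=E, B9=T
run #4 (d=10, p=7) runs B1->F, B2->F, B4->F, B5->T, B8->E, B7->T, B9->T; records B1=F, B2=F, B4=F, B5=T, B7=T, B8=E, B9=T
run #5 (d=5, p=2) runs B1->F, B2->F, B4->T, B5->T, B8->E, B7->T, B9->T; records B1=F, B2=F, B4=T, B5=T, B7=T, B8=E, B9=T
run #6 (d=6, p=6) runs B1->F, B2->T, B3->F, B5->T, B8->S, B7->F, B9->T; records B1=F, B2=T, B3=F, B5=T, B7=F, B8=S, B9=T
run #7 (d=4, p=8) runs B1->F, B2->T, B3->F, B5->F, B6->F, B8->E, B7->T, B9->F; records B1=F, B2=T, B3=F, B5=F, B6=F, B7=T, B8=E, B9=F
run #8 (d=7, p=8) runs B1->F, B2->T, B3->F, B5->T, B8->E, B7->T, B9->T; records B1=F, B2=T, B3=F, B5=T, B7=T, B8=E, B9=T
pool-wide coverage (16 outcomes): B1=F, B2=T, B2=F, B3=T, B3=F, B4=T, B4=F, B5=T, B5=F, B6=F, B7=T, B7=F, B8=S, B8=E, B9=T, B9=F
checked all size-1 subsets: none covers 16 outcomes (max 8/16)
checked all size-2 subsets: none covers 16 outcomes (max 14/16)
checked all size-3 subsets: none covers 16 outcomes (max 15/16)
size 4: inputs {1, 2, 4, 5} cover all 16 outcomes, and no lexicographically smaller subset of this size does

Answer: 4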